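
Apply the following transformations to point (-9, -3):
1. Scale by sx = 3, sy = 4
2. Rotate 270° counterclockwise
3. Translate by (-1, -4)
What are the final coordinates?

Step 1: Scale → (-27, -12)
Step 2: Rotate 270° → (-12, 27)
Step 3: Translate → (-13, 23)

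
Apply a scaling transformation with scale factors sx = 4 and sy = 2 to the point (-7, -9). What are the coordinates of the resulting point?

Scaling matrix:
[[4, 0], [0, 2]]
Result: (-7 × 4, -9 × 2) = (-28, -18)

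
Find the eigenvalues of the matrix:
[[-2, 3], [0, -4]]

Characteristic equation: det(A - λI) = 0
λ² - (trace)λ + (det) = 0
trace = -2 + -4 = -6, det = (-2)(-4) - (3)(0) = 8
λ² - (-6)λ + (8) = 0
λ = (-6 ± √((-6)² - 4·(8))) / 2 = (-6 ± √4) / 2
Solving: λ = -4, -2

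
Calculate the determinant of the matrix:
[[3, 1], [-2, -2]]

For a 2×2 matrix [[a, b], [c, d]], det = ad - bc
det = (3)(-2) - (1)(-2) = -6 - -2 = -4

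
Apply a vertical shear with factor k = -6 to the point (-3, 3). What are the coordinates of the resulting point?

Shear matrix for vertical shear with factor k = -6:
[[1, 0], [-6, 1]]
Result: (-3, 3) → (-3, 21)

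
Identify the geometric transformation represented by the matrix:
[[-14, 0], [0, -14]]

This matrix represents: uniform scaling by factor -14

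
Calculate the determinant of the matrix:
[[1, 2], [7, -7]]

For a 2×2 matrix [[a, b], [c, d]], det = ad - bc
det = (1)(-7) - (2)(7) = -7 - 14 = -21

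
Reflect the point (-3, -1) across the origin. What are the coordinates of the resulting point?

Reflection across origin: (-3, -1) → (3, 1)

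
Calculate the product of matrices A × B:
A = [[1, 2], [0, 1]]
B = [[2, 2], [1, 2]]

Matrix multiplication:
C[0][0] = 1×2 + 2×1 = 4
C[0][1] = 1×2 + 2×2 = 6
C[1][0] = 0×2 + 1×1 = 1
C[1][1] = 0×2 + 1×2 = 2
Result: [[4, 6], [1, 2]]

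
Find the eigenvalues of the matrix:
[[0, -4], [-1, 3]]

Characteristic equation: det(A - λI) = 0
λ² - (trace)λ + (det) = 0
trace = 0 + 3 = 3, det = (0)(3) - (-4)(-1) = -4
λ² - (3)λ + (-4) = 0
λ = (3 ± √((3)² - 4·(-4))) / 2 = (3 ± √25) / 2
Solving: λ = -1, 4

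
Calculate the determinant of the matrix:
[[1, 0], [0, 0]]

For a 2×2 matrix [[a, b], [c, d]], det = ad - bc
det = (1)(0) - (0)(0) = 0 - 0 = 0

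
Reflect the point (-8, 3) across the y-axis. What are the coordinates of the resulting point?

Reflection across y-axis: (-8, 3) → (8, 3)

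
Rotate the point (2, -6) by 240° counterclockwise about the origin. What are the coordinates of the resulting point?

Rotation matrix for 240°: [[cos 240°, -sin 240°], [sin 240°, cos 240°]] ≈ [[-0.500000, 0.866025], [-0.866025, -0.500000]]
[[-0.500000, 0.866025], [-0.866025, -0.500000]] × [2, -6]ᵀ ≈ [-6.1962, 1.2679]ᵀ
Result: (-6.1962, 1.2679)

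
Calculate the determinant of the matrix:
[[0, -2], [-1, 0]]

For a 2×2 matrix [[a, b], [c, d]], det = ad - bc
det = (0)(0) - (-2)(-1) = 0 - 2 = -2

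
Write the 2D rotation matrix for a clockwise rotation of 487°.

Rotation matrix formula: [[cos θ, -sin θ], [sin θ, cos θ]]
A clockwise rotation by 487° is equivalent to a counterclockwise rotation by -487°.
For θ = -487°:
cos(-487°) = -0.6018
sin(-487°) = -0.7986
Result: [[-0.6018, 0.7986], [-0.7986, -0.6018]]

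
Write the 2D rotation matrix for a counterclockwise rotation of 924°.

Rotation matrix formula: [[cos θ, -sin θ], [sin θ, cos θ]]
For θ = 924°:
cos(924°) = -0.9135
sin(924°) = -0.4067
Result: [[-0.9135, 0.4067], [-0.4067, -0.9135]]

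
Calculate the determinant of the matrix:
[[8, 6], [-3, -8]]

For a 2×2 matrix [[a, b], [c, d]], det = ad - bc
det = (8)(-8) - (6)(-3) = -64 - -18 = -46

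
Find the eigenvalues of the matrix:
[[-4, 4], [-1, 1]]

Characteristic equation: det(A - λI) = 0
λ² - (trace)λ + (det) = 0
trace = -4 + 1 = -3, det = (-4)(1) - (4)(-1) = 0
λ² - (-3)λ + (0) = 0
λ = (-3 ± √((-3)² - 4·(0))) / 2 = (-3 ± √9) / 2
Solving: λ = -3, 0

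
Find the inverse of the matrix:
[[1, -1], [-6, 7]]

For [[a,b],[c,d]], inverse = (1/det)·[[d,-b],[-c,a]]
det = (1)(7) - (-1)(-6) = 7 - 6 = 1
Inverse = [[7, 1], [6, 1]]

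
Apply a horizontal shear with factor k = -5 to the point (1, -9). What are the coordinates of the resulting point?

Shear matrix for horizontal shear with factor k = -5:
[[1, -5], [0, 1]]
Result: (1, -9) → (46, -9)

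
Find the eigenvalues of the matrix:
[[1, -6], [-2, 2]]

Characteristic equation: det(A - λI) = 0
λ² - (trace)λ + (det) = 0
trace = 1 + 2 = 3, det = (1)(2) - (-6)(-2) = -10
λ² - (3)λ + (-10) = 0
λ = (3 ± √((3)² - 4·(-10))) / 2 = (3 ± √49) / 2
Solving: λ = -2, 5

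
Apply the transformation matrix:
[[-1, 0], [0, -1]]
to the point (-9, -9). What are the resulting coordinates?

Matrix multiplication:
[[-1, 0], [0, -1]] × [-9, -9]ᵀ
= [(-1)(-9) + (0)(-9), (0)(-9) + (-1)(-9)]ᵀ
= [9, 9]ᵀ
Result: (9, 9)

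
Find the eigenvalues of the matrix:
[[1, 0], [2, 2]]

Characteristic equation: det(A - λI) = 0
λ² - (trace)λ + (det) = 0
trace = 1 + 2 = 3, det = (1)(2) - (0)(2) = 2
λ² - (3)λ + (2) = 0
λ = (3 ± √((3)² - 4·(2))) / 2 = (3 ± √1) / 2
Solving: λ = 1, 2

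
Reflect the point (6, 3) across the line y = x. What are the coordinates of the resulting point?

Reflection across line y = x: (6, 3) → (3, 6)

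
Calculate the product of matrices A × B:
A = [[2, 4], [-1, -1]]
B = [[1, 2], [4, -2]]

Matrix multiplication:
C[0][0] = 2×1 + 4×4 = 18
C[0][1] = 2×2 + 4×-2 = -4
C[1][0] = -1×1 + -1×4 = -5
C[1][1] = -1×2 + -1×-2 = 0
Result: [[18, -4], [-5, 0]]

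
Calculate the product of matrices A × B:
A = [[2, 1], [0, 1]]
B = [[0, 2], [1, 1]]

Matrix multiplication:
C[0][0] = 2×0 + 1×1 = 1
C[0][1] = 2×2 + 1×1 = 5
C[1][0] = 0×0 + 1×1 = 1
C[1][1] = 0×2 + 1×1 = 1
Result: [[1, 5], [1, 1]]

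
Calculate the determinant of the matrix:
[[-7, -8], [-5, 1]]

For a 2×2 matrix [[a, b], [c, d]], det = ad - bc
det = (-7)(1) - (-8)(-5) = -7 - 40 = -47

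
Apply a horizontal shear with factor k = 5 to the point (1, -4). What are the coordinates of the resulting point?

Shear matrix for horizontal shear with factor k = 5:
[[1, 5], [0, 1]]
Result: (1, -4) → (-19, -4)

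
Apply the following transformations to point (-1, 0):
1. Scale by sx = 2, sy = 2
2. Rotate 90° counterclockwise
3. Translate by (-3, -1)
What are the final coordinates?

Step 1: Scale → (-2, 0)
Step 2: Rotate 90° → (0, -2)
Step 3: Translate → (-3, -3)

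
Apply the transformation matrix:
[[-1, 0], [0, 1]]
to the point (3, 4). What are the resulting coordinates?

Matrix multiplication:
[[-1, 0], [0, 1]] × [3, 4]ᵀ
= [(-1)(3) + (0)(4), (0)(3) + (1)(4)]ᵀ
= [-3, 4]ᵀ
Result: (-3, 4)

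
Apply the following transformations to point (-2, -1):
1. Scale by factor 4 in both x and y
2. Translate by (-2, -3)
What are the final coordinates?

Step 1: Scale (-2, -1) by 4 → (-8, -4)
Step 2: Translate by (-2, -3) → (-10, -7)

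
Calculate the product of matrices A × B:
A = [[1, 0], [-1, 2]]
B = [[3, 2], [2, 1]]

Matrix multiplication:
C[0][0] = 1×3 + 0×2 = 3
C[0][1] = 1×2 + 0×1 = 2
C[1][0] = -1×3 + 2×2 = 1
C[1][1] = -1×2 + 2×1 = 0
Result: [[3, 2], [1, 0]]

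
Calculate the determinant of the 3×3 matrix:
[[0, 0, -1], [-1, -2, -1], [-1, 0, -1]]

Expansion along first row:
det = 0·det([[-2,-1],[0,-1]]) - 0·det([[-1,-1],[-1,-1]]) + -1·det([[-1,-2],[-1,0]])
    = 0·(-2·-1 - -1·0) - 0·(-1·-1 - -1·-1) + -1·(-1·0 - -2·-1)
    = 0·2 - 0·0 + -1·-2
    = 0 + 0 + 2 = 2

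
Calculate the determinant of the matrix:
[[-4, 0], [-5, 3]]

For a 2×2 matrix [[a, b], [c, d]], det = ad - bc
det = (-4)(3) - (0)(-5) = -12 - 0 = -12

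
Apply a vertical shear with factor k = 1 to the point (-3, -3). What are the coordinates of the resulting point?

Shear matrix for vertical shear with factor k = 1:
[[1, 0], [1, 1]]
Result: (-3, -3) → (-3, -6)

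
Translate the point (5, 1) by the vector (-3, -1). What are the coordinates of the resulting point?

Translation by (-3, -1) (homogeneous matrix [[1, 0, -3], [0, 1, -1], [0, 0, 1]]):
x' = 5 + -3 = 2
y' = 1 + -1 = 0
Result: (2, 0)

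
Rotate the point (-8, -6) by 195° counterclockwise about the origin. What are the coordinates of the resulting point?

Rotation matrix for 195°: [[cos 195°, -sin 195°], [sin 195°, cos 195°]] ≈ [[-0.965926, 0.258819], [-0.258819, -0.965926]]
[[-0.965926, 0.258819], [-0.258819, -0.965926]] × [-8, -6]ᵀ ≈ [6.1745, 7.8661]ᵀ
Result: (6.1745, 7.8661)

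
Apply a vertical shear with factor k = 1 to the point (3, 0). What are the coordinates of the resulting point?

Shear matrix for vertical shear with factor k = 1:
[[1, 0], [1, 1]]
Result: (3, 0) → (3, 3)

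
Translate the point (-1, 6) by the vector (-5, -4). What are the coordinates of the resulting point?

Translation by (-5, -4) (homogeneous matrix [[1, 0, -5], [0, 1, -4], [0, 0, 1]]):
x' = -1 + -5 = -6
y' = 6 + -4 = 2
Result: (-6, 2)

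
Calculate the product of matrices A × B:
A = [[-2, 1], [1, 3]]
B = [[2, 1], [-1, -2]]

Matrix multiplication:
C[0][0] = -2×2 + 1×-1 = -5
C[0][1] = -2×1 + 1×-2 = -4
C[1][0] = 1×2 + 3×-1 = -1
C[1][1] = 1×1 + 3×-2 = -5
Result: [[-5, -4], [-1, -5]]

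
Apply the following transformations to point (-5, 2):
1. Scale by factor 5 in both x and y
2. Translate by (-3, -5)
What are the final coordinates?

Step 1: Scale (-5, 2) by 5 → (-25, 10)
Step 2: Translate by (-3, -5) → (-28, 5)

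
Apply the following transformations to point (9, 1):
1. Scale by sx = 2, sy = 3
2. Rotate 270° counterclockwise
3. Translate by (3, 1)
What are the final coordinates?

Step 1: Scale → (18, 3)
Step 2: Rotate 270° → (3, -18)
Step 3: Translate → (6, -17)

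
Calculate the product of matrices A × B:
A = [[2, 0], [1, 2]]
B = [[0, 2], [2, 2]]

Matrix multiplication:
C[0][0] = 2×0 + 0×2 = 0
C[0][1] = 2×2 + 0×2 = 4
C[1][0] = 1×0 + 2×2 = 4
C[1][1] = 1×2 + 2×2 = 6
Result: [[0, 4], [4, 6]]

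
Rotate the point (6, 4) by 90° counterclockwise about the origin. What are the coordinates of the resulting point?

Rotation matrix for 90°: [[cos 90°, -sin 90°], [sin 90°, cos 90°]] = [[0, -1], [1, 0]]
[[0, -1], [1, 0]] × [6, 4]ᵀ = [-4, 6]ᵀ
Result: (-4, 6)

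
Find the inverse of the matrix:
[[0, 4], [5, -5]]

For [[a,b],[c,d]], inverse = (1/det)·[[d,-b],[-c,a]]
det = (0)(-5) - (4)(5) = 0 - 20 = -20
Inverse = (1/-20)·[[-5, -4], [-5, 0]]
= [[1/4, 1/5], [1/4, 0]]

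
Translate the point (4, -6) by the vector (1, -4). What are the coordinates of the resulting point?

Translation by (1, -4) (homogeneous matrix [[1, 0, 1], [0, 1, -4], [0, 0, 1]]):
x' = 4 + 1 = 5
y' = -6 + -4 = -10
Result: (5, -10)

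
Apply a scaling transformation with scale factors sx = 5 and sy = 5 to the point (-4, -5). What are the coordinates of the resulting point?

Scaling matrix:
[[5, 0], [0, 5]]
Result: (-4 × 5, -5 × 5) = (-20, -25)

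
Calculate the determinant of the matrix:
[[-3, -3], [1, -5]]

For a 2×2 matrix [[a, b], [c, d]], det = ad - bc
det = (-3)(-5) - (-3)(1) = 15 - -3 = 18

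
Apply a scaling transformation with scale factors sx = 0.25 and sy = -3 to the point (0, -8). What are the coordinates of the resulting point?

Scaling matrix:
[[0.25, 0], [0, -3]]
Result: (0 × 0.25, -8 × -3) = (0, 24)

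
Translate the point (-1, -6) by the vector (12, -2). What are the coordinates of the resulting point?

Translation by (12, -2) (homogeneous matrix [[1, 0, 12], [0, 1, -2], [0, 0, 1]]):
x' = -1 + 12 = 11
y' = -6 + -2 = -8
Result: (11, -8)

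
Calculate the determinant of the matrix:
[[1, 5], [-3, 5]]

For a 2×2 matrix [[a, b], [c, d]], det = ad - bc
det = (1)(5) - (5)(-3) = 5 - -15 = 20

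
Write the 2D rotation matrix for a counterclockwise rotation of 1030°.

Rotation matrix formula: [[cos θ, -sin θ], [sin θ, cos θ]]
For θ = 1030°:
cos(1030°) = 0.6428
sin(1030°) = -0.7660
Result: [[0.6428, 0.7660], [-0.7660, 0.6428]]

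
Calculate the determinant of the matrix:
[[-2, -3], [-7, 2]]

For a 2×2 matrix [[a, b], [c, d]], det = ad - bc
det = (-2)(2) - (-3)(-7) = -4 - 21 = -25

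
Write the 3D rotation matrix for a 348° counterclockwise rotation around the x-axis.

Rotation matrix for counterclockwise 348° around x-axis:
cos(348°) = 0.9781, sin(348°) = -0.2079
Result: [[1, 0, 0], [0, 0.9781, 0.2079], [0, -0.2079, 0.9781]]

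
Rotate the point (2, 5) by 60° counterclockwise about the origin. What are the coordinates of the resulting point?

Rotation matrix for 60°: [[cos 60°, -sin 60°], [sin 60°, cos 60°]] ≈ [[0.500000, -0.866025], [0.866025, 0.500000]]
[[0.500000, -0.866025], [0.866025, 0.500000]] × [2, 5]ᵀ ≈ [-3.3301, 4.2321]ᵀ
Result: (-3.3301, 4.2321)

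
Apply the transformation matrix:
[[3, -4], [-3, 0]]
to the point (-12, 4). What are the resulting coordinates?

Matrix multiplication:
[[3, -4], [-3, 0]] × [-12, 4]ᵀ
= [(3)(-12) + (-4)(4), (-3)(-12) + (0)(4)]ᵀ
= [-52, 36]ᵀ
Result: (-52, 36)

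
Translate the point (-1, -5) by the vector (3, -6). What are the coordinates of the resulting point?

Translation by (3, -6) (homogeneous matrix [[1, 0, 3], [0, 1, -6], [0, 0, 1]]):
x' = -1 + 3 = 2
y' = -5 + -6 = -11
Result: (2, -11)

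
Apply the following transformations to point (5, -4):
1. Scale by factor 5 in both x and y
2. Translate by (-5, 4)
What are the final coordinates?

Step 1: Scale (5, -4) by 5 → (25, -20)
Step 2: Translate by (-5, 4) → (20, -16)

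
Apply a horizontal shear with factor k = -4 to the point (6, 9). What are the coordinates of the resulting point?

Shear matrix for horizontal shear with factor k = -4:
[[1, -4], [0, 1]]
Result: (6, 9) → (-30, 9)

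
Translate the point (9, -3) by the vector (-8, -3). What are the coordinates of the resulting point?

Translation by (-8, -3) (homogeneous matrix [[1, 0, -8], [0, 1, -3], [0, 0, 1]]):
x' = 9 + -8 = 1
y' = -3 + -3 = -6
Result: (1, -6)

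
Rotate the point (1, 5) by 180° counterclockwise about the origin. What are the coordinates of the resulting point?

Rotation matrix for 180°: [[cos 180°, -sin 180°], [sin 180°, cos 180°]] = [[-1, 0], [0, -1]]
[[-1, 0], [0, -1]] × [1, 5]ᵀ = [-1, -5]ᵀ
Result: (-1, -5)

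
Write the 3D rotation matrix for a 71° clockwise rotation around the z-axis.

Rotation matrix for clockwise 71° around z-axis:
A clockwise rotation by 71° is a counterclockwise rotation by -71°.
cos(-71°) = 0.3256, sin(-71°) = -0.9455
Result: [[0.3256, 0.9455, 0], [-0.9455, 0.3256, 0], [0, 0, 1]]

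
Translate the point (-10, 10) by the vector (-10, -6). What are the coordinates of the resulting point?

Translation by (-10, -6) (homogeneous matrix [[1, 0, -10], [0, 1, -6], [0, 0, 1]]):
x' = -10 + -10 = -20
y' = 10 + -6 = 4
Result: (-20, 4)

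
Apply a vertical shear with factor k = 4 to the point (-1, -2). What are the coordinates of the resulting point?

Shear matrix for vertical shear with factor k = 4:
[[1, 0], [4, 1]]
Result: (-1, -2) → (-1, -6)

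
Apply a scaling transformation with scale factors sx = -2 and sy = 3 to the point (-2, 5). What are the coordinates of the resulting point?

Scaling matrix:
[[-2, 0], [0, 3]]
Result: (-2 × -2, 5 × 3) = (4, 15)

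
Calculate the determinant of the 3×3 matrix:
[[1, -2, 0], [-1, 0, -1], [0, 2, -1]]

Expansion along first row:
det = 1·det([[0,-1],[2,-1]]) - -2·det([[-1,-1],[0,-1]]) + 0·det([[-1,0],[0,2]])
    = 1·(0·-1 - -1·2) - -2·(-1·-1 - -1·0) + 0·(-1·2 - 0·0)
    = 1·2 - -2·1 + 0·-2
    = 2 + 2 + 0 = 4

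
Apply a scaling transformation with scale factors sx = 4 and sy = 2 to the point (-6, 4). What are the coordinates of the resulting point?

Scaling matrix:
[[4, 0], [0, 2]]
Result: (-6 × 4, 4 × 2) = (-24, 8)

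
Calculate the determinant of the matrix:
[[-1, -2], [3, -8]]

For a 2×2 matrix [[a, b], [c, d]], det = ad - bc
det = (-1)(-8) - (-2)(3) = 8 - -6 = 14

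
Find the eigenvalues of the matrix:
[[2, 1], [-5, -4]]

Characteristic equation: det(A - λI) = 0
λ² - (trace)λ + (det) = 0
trace = 2 + -4 = -2, det = (2)(-4) - (1)(-5) = -3
λ² - (-2)λ + (-3) = 0
λ = (-2 ± √((-2)² - 4·(-3))) / 2 = (-2 ± √16) / 2
Solving: λ = -3, 1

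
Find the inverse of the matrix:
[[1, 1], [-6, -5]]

For [[a,b],[c,d]], inverse = (1/det)·[[d,-b],[-c,a]]
det = (1)(-5) - (1)(-6) = -5 - -6 = 1
Inverse = [[-5, -1], [6, 1]]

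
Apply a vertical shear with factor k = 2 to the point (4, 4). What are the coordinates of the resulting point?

Shear matrix for vertical shear with factor k = 2:
[[1, 0], [2, 1]]
Result: (4, 4) → (4, 12)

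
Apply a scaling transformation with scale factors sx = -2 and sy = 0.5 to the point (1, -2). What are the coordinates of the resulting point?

Scaling matrix:
[[-2, 0], [0, 0.50]]
Result: (1 × -2, -2 × 0.5) = (-2, -1)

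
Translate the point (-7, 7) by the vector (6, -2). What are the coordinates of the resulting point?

Translation by (6, -2) (homogeneous matrix [[1, 0, 6], [0, 1, -2], [0, 0, 1]]):
x' = -7 + 6 = -1
y' = 7 + -2 = 5
Result: (-1, 5)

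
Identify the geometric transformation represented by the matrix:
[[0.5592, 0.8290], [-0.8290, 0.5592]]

This matrix represents: rotation by 304° counterclockwise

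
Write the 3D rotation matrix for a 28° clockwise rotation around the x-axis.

Rotation matrix for clockwise 28° around x-axis:
A clockwise rotation by 28° is a counterclockwise rotation by -28°.
cos(-28°) = 0.8829, sin(-28°) = -0.4695
Result: [[1, 0, 0], [0, 0.8829, 0.4695], [0, -0.4695, 0.8829]]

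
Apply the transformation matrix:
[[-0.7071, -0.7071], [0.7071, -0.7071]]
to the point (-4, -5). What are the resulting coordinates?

Matrix multiplication:
[[-0.7071, -0.7071], [0.7071, -0.7071]] × [-4, -5]ᵀ
= [(-0.7071)(-4) + (-0.7071)(-5), (0.7071)(-4) + (-0.7071)(-5)]ᵀ
= [6.3639, 0.7071]ᵀ
Result: (6.3639, 0.7071)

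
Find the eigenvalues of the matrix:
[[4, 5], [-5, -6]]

Characteristic equation: det(A - λI) = 0
λ² - (trace)λ + (det) = 0
trace = 4 + -6 = -2, det = (4)(-6) - (5)(-5) = 1
λ² - (-2)λ + (1) = 0
λ = (-2 ± √((-2)² - 4·(1))) / 2 = (-2 ± √0) / 2
Solving: λ = -1, -1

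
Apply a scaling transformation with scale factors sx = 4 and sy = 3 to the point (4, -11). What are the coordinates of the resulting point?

Scaling matrix:
[[4, 0], [0, 3]]
Result: (4 × 4, -11 × 3) = (16, -33)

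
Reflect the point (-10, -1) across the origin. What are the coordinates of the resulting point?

Reflection across origin: (-10, -1) → (10, 1)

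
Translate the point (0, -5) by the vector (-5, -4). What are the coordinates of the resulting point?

Translation by (-5, -4) (homogeneous matrix [[1, 0, -5], [0, 1, -4], [0, 0, 1]]):
x' = 0 + -5 = -5
y' = -5 + -4 = -9
Result: (-5, -9)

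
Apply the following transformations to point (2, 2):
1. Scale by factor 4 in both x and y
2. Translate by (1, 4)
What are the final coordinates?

Step 1: Scale (2, 2) by 4 → (8, 8)
Step 2: Translate by (1, 4) → (9, 12)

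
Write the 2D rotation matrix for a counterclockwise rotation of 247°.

Rotation matrix formula: [[cos θ, -sin θ], [sin θ, cos θ]]
For θ = 247°:
cos(247°) = -0.3907
sin(247°) = -0.9205
Result: [[-0.3907, 0.9205], [-0.9205, -0.3907]]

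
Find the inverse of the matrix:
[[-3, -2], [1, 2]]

For [[a,b],[c,d]], inverse = (1/det)·[[d,-b],[-c,a]]
det = (-3)(2) - (-2)(1) = -6 - -2 = -4
Inverse = (1/-4)·[[2, 2], [-1, -3]]
= [[-1/2, -1/2], [1/4, 3/4]]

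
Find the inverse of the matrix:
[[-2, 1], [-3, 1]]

For [[a,b],[c,d]], inverse = (1/det)·[[d,-b],[-c,a]]
det = (-2)(1) - (1)(-3) = -2 - -3 = 1
Inverse = [[1, -1], [3, -2]]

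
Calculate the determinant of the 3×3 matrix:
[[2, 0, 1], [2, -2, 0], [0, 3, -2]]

Expansion along first row:
det = 2·det([[-2,0],[3,-2]]) - 0·det([[2,0],[0,-2]]) + 1·det([[2,-2],[0,3]])
    = 2·(-2·-2 - 0·3) - 0·(2·-2 - 0·0) + 1·(2·3 - -2·0)
    = 2·4 - 0·-4 + 1·6
    = 8 + 0 + 6 = 14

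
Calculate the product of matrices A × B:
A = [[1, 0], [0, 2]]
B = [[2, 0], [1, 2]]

Matrix multiplication:
C[0][0] = 1×2 + 0×1 = 2
C[0][1] = 1×0 + 0×2 = 0
C[1][0] = 0×2 + 2×1 = 2
C[1][1] = 0×0 + 2×2 = 4
Result: [[2, 0], [2, 4]]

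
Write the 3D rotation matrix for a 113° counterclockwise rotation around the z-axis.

Rotation matrix for counterclockwise 113° around z-axis:
cos(113°) = -0.3907, sin(113°) = 0.9205
Result: [[-0.3907, -0.9205, 0], [0.9205, -0.3907, 0], [0, 0, 1]]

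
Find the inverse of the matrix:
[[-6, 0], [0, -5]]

For [[a,b],[c,d]], inverse = (1/det)·[[d,-b],[-c,a]]
det = (-6)(-5) - (0)(0) = 30 - 0 = 30
Inverse = (1/30)·[[-5, 0], [0, -6]]
= [[-1/6, 0], [0, -1/5]]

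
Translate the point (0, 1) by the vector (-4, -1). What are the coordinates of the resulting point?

Translation by (-4, -1) (homogeneous matrix [[1, 0, -4], [0, 1, -1], [0, 0, 1]]):
x' = 0 + -4 = -4
y' = 1 + -1 = 0
Result: (-4, 0)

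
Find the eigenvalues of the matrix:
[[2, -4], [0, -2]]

Characteristic equation: det(A - λI) = 0
λ² - (trace)λ + (det) = 0
trace = 2 + -2 = 0, det = (2)(-2) - (-4)(0) = -4
λ² - (0)λ + (-4) = 0
λ = (0 ± √((0)² - 4·(-4))) / 2 = (0 ± √16) / 2
Solving: λ = -2, 2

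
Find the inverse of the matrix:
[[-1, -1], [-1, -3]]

For [[a,b],[c,d]], inverse = (1/det)·[[d,-b],[-c,a]]
det = (-1)(-3) - (-1)(-1) = 3 - 1 = 2
Inverse = (1/2)·[[-3, 1], [1, -1]]
= [[-3/2, 1/2], [1/2, -1/2]]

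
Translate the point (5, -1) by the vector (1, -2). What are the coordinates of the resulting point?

Translation by (1, -2) (homogeneous matrix [[1, 0, 1], [0, 1, -2], [0, 0, 1]]):
x' = 5 + 1 = 6
y' = -1 + -2 = -3
Result: (6, -3)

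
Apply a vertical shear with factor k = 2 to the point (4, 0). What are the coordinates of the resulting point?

Shear matrix for vertical shear with factor k = 2:
[[1, 0], [2, 1]]
Result: (4, 0) → (4, 8)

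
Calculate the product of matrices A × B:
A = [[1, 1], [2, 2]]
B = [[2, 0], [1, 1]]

Matrix multiplication:
C[0][0] = 1×2 + 1×1 = 3
C[0][1] = 1×0 + 1×1 = 1
C[1][0] = 2×2 + 2×1 = 6
C[1][1] = 2×0 + 2×1 = 2
Result: [[3, 1], [6, 2]]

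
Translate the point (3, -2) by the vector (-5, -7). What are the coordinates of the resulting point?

Translation by (-5, -7) (homogeneous matrix [[1, 0, -5], [0, 1, -7], [0, 0, 1]]):
x' = 3 + -5 = -2
y' = -2 + -7 = -9
Result: (-2, -9)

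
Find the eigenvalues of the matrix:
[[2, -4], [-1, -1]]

Characteristic equation: det(A - λI) = 0
λ² - (trace)λ + (det) = 0
trace = 2 + -1 = 1, det = (2)(-1) - (-4)(-1) = -6
λ² - (1)λ + (-6) = 0
λ = (1 ± √((1)² - 4·(-6))) / 2 = (1 ± √25) / 2
Solving: λ = -2, 3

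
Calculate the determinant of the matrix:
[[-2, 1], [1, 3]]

For a 2×2 matrix [[a, b], [c, d]], det = ad - bc
det = (-2)(3) - (1)(1) = -6 - 1 = -7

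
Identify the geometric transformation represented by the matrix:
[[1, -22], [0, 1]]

This matrix represents: horizontal shear with factor -22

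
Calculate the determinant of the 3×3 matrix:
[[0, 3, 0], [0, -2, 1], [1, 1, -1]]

Expansion along first row:
det = 0·det([[-2,1],[1,-1]]) - 3·det([[0,1],[1,-1]]) + 0·det([[0,-2],[1,1]])
    = 0·(-2·-1 - 1·1) - 3·(0·-1 - 1·1) + 0·(0·1 - -2·1)
    = 0·1 - 3·-1 + 0·2
    = 0 + 3 + 0 = 3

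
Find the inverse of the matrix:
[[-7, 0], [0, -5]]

For [[a,b],[c,d]], inverse = (1/det)·[[d,-b],[-c,a]]
det = (-7)(-5) - (0)(0) = 35 - 0 = 35
Inverse = (1/35)·[[-5, 0], [0, -7]]
= [[-1/7, 0], [0, -1/5]]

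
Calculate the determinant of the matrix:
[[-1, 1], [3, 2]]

For a 2×2 matrix [[a, b], [c, d]], det = ad - bc
det = (-1)(2) - (1)(3) = -2 - 3 = -5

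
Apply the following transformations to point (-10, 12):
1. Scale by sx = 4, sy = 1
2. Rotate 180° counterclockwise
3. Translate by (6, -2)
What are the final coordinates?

Step 1: Scale → (-40, 12)
Step 2: Rotate 180° → (40, -12)
Step 3: Translate → (46, -14)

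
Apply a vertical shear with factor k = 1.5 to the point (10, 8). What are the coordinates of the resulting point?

Shear matrix for vertical shear with factor k = 1.5:
[[1, 0], [1.50, 1]]
Result: (10, 8) → (10, 23)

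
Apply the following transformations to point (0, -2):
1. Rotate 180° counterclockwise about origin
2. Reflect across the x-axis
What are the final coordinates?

Step 1: Rotate 180° → (0, 2)
Step 2: Reflect across x-axis → (0, -2)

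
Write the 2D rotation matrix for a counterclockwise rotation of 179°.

Rotation matrix formula: [[cos θ, -sin θ], [sin θ, cos θ]]
For θ = 179°:
cos(179°) = -0.9998
sin(179°) = 0.0175
Result: [[-0.9998, -0.0175], [0.0175, -0.9998]]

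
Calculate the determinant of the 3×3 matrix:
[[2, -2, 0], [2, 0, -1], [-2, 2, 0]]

Expansion along first row:
det = 2·det([[0,-1],[2,0]]) - -2·det([[2,-1],[-2,0]]) + 0·det([[2,0],[-2,2]])
    = 2·(0·0 - -1·2) - -2·(2·0 - -1·-2) + 0·(2·2 - 0·-2)
    = 2·2 - -2·-2 + 0·4
    = 4 + -4 + 0 = 0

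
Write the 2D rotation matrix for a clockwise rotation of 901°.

Rotation matrix formula: [[cos θ, -sin θ], [sin θ, cos θ]]
A clockwise rotation by 901° is equivalent to a counterclockwise rotation by -901°.
For θ = -901°:
cos(-901°) = -0.9998
sin(-901°) = 0.0175
Result: [[-0.9998, -0.0175], [0.0175, -0.9998]]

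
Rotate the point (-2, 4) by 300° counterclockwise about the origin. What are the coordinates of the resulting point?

Rotation matrix for 300°: [[cos 300°, -sin 300°], [sin 300°, cos 300°]] ≈ [[0.500000, 0.866025], [-0.866025, 0.500000]]
[[0.500000, 0.866025], [-0.866025, 0.500000]] × [-2, 4]ᵀ ≈ [2.4641, 3.7321]ᵀ
Result: (2.4641, 3.7321)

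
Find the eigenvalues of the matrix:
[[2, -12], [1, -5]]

Characteristic equation: det(A - λI) = 0
λ² - (trace)λ + (det) = 0
trace = 2 + -5 = -3, det = (2)(-5) - (-12)(1) = 2
λ² - (-3)λ + (2) = 0
λ = (-3 ± √((-3)² - 4·(2))) / 2 = (-3 ± √1) / 2
Solving: λ = -2, -1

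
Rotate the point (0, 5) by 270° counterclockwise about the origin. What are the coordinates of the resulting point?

Rotation matrix for 270°: [[cos 270°, -sin 270°], [sin 270°, cos 270°]] = [[0, 1], [-1, 0]]
[[0, 1], [-1, 0]] × [0, 5]ᵀ = [5, 0]ᵀ
Result: (5, 0)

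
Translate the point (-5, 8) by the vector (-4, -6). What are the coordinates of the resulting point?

Translation by (-4, -6) (homogeneous matrix [[1, 0, -4], [0, 1, -6], [0, 0, 1]]):
x' = -5 + -4 = -9
y' = 8 + -6 = 2
Result: (-9, 2)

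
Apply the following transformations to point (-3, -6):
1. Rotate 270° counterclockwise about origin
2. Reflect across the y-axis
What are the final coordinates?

Step 1: Rotate 270° → (-6, 3)
Step 2: Reflect across y-axis → (6, 3)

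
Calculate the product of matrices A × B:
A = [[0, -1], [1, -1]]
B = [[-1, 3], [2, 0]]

Matrix multiplication:
C[0][0] = 0×-1 + -1×2 = -2
C[0][1] = 0×3 + -1×0 = 0
C[1][0] = 1×-1 + -1×2 = -3
C[1][1] = 1×3 + -1×0 = 3
Result: [[-2, 0], [-3, 3]]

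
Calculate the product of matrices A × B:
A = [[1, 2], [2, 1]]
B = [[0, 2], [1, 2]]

Matrix multiplication:
C[0][0] = 1×0 + 2×1 = 2
C[0][1] = 1×2 + 2×2 = 6
C[1][0] = 2×0 + 1×1 = 1
C[1][1] = 2×2 + 1×2 = 6
Result: [[2, 6], [1, 6]]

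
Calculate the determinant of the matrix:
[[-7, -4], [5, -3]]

For a 2×2 matrix [[a, b], [c, d]], det = ad - bc
det = (-7)(-3) - (-4)(5) = 21 - -20 = 41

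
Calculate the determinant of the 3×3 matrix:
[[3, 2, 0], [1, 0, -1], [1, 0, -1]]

Expansion along first row:
det = 3·det([[0,-1],[0,-1]]) - 2·det([[1,-1],[1,-1]]) + 0·det([[1,0],[1,0]])
    = 3·(0·-1 - -1·0) - 2·(1·-1 - -1·1) + 0·(1·0 - 0·1)
    = 3·0 - 2·0 + 0·0
    = 0 + 0 + 0 = 0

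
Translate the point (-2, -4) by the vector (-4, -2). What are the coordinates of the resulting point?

Translation by (-4, -2) (homogeneous matrix [[1, 0, -4], [0, 1, -2], [0, 0, 1]]):
x' = -2 + -4 = -6
y' = -4 + -2 = -6
Result: (-6, -6)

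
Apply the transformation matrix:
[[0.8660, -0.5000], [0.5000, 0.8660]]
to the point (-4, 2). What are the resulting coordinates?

Matrix multiplication:
[[0.8660, -0.5000], [0.5000, 0.8660]] × [-4, 2]ᵀ
= [(0.8660)(-4) + (-0.5000)(2), (0.5000)(-4) + (0.8660)(2)]ᵀ
= [-4.4640, -0.2680]ᵀ
Result: (-4.4640, -0.2680)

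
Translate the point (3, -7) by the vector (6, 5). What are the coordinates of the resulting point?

Translation by (6, 5) (homogeneous matrix [[1, 0, 6], [0, 1, 5], [0, 0, 1]]):
x' = 3 + 6 = 9
y' = -7 + 5 = -2
Result: (9, -2)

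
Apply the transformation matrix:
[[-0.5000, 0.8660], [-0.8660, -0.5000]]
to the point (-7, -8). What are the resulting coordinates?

Matrix multiplication:
[[-0.5000, 0.8660], [-0.8660, -0.5000]] × [-7, -8]ᵀ
= [(-0.5000)(-7) + (0.8660)(-8), (-0.8660)(-7) + (-0.5000)(-8)]ᵀ
= [-3.4280, 10.0620]ᵀ
Result: (-3.4280, 10.0620)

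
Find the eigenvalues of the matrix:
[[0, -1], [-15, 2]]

Characteristic equation: det(A - λI) = 0
λ² - (trace)λ + (det) = 0
trace = 0 + 2 = 2, det = (0)(2) - (-1)(-15) = -15
λ² - (2)λ + (-15) = 0
λ = (2 ± √((2)² - 4·(-15))) / 2 = (2 ± √64) / 2
Solving: λ = -3, 5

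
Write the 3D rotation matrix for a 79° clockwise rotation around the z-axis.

Rotation matrix for clockwise 79° around z-axis:
A clockwise rotation by 79° is a counterclockwise rotation by -79°.
cos(-79°) = 0.1908, sin(-79°) = -0.9816
Result: [[0.1908, 0.9816, 0], [-0.9816, 0.1908, 0], [0, 0, 1]]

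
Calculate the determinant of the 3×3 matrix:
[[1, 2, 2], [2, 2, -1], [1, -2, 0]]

Expansion along first row:
det = 1·det([[2,-1],[-2,0]]) - 2·det([[2,-1],[1,0]]) + 2·det([[2,2],[1,-2]])
    = 1·(2·0 - -1·-2) - 2·(2·0 - -1·1) + 2·(2·-2 - 2·1)
    = 1·-2 - 2·1 + 2·-6
    = -2 + -2 + -12 = -16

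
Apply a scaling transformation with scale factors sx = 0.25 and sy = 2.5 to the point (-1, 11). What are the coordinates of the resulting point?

Scaling matrix:
[[0.25, 0], [0, 2.50]]
Result: (-1 × 0.25, 11 × 2.5) = (-0.25, 27.5)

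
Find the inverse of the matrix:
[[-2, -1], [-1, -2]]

For [[a,b],[c,d]], inverse = (1/det)·[[d,-b],[-c,a]]
det = (-2)(-2) - (-1)(-1) = 4 - 1 = 3
Inverse = (1/3)·[[-2, 1], [1, -2]]
= [[-2/3, 1/3], [1/3, -2/3]]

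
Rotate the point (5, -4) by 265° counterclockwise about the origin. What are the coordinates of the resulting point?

Rotation matrix for 265°: [[cos 265°, -sin 265°], [sin 265°, cos 265°]] ≈ [[-0.087156, 0.996195], [-0.996195, -0.087156]]
[[-0.087156, 0.996195], [-0.996195, -0.087156]] × [5, -4]ᵀ ≈ [-4.4206, -4.6324]ᵀ
Result: (-4.4206, -4.6324)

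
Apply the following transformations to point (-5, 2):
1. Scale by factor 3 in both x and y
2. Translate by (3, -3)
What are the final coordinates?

Step 1: Scale (-5, 2) by 3 → (-15, 6)
Step 2: Translate by (3, -3) → (-12, 3)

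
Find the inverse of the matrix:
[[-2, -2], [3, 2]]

For [[a,b],[c,d]], inverse = (1/det)·[[d,-b],[-c,a]]
det = (-2)(2) - (-2)(3) = -4 - -6 = 2
Inverse = (1/2)·[[2, 2], [-3, -2]]
= [[1, 1], [-3/2, -1]]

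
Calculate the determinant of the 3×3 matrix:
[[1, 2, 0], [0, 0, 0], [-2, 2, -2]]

Expansion along first row:
det = 1·det([[0,0],[2,-2]]) - 2·det([[0,0],[-2,-2]]) + 0·det([[0,0],[-2,2]])
    = 1·(0·-2 - 0·2) - 2·(0·-2 - 0·-2) + 0·(0·2 - 0·-2)
    = 1·0 - 2·0 + 0·0
    = 0 + 0 + 0 = 0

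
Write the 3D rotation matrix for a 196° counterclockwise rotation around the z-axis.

Rotation matrix for counterclockwise 196° around z-axis:
cos(196°) = -0.9613, sin(196°) = -0.2756
Result: [[-0.9613, 0.2756, 0], [-0.2756, -0.9613, 0], [0, 0, 1]]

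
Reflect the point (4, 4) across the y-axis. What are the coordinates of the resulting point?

Reflection across y-axis: (4, 4) → (-4, 4)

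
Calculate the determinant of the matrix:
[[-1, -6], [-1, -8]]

For a 2×2 matrix [[a, b], [c, d]], det = ad - bc
det = (-1)(-8) - (-6)(-1) = 8 - 6 = 2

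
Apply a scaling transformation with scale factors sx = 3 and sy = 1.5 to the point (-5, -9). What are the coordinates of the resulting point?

Scaling matrix:
[[3, 0], [0, 1.50]]
Result: (-5 × 3, -9 × 1.5) = (-15, -13.5)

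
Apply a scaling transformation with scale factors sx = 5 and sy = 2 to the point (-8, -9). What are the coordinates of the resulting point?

Scaling matrix:
[[5, 0], [0, 2]]
Result: (-8 × 5, -9 × 2) = (-40, -18)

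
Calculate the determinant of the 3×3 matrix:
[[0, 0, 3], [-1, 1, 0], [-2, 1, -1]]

Expansion along first row:
det = 0·det([[1,0],[1,-1]]) - 0·det([[-1,0],[-2,-1]]) + 3·det([[-1,1],[-2,1]])
    = 0·(1·-1 - 0·1) - 0·(-1·-1 - 0·-2) + 3·(-1·1 - 1·-2)
    = 0·-1 - 0·1 + 3·1
    = 0 + 0 + 3 = 3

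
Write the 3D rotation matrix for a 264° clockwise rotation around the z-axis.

Rotation matrix for clockwise 264° around z-axis:
A clockwise rotation by 264° is a counterclockwise rotation by -264°.
cos(-264°) = -0.1045, sin(-264°) = 0.9945
Result: [[-0.1045, -0.9945, 0], [0.9945, -0.1045, 0], [0, 0, 1]]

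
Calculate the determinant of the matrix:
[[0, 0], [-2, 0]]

For a 2×2 matrix [[a, b], [c, d]], det = ad - bc
det = (0)(0) - (0)(-2) = 0 - 0 = 0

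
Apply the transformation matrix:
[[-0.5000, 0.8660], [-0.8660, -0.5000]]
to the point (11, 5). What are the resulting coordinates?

Matrix multiplication:
[[-0.5000, 0.8660], [-0.8660, -0.5000]] × [11, 5]ᵀ
= [(-0.5000)(11) + (0.8660)(5), (-0.8660)(11) + (-0.5000)(5)]ᵀ
= [-1.1700, -12.0260]ᵀ
Result: (-1.1700, -12.0260)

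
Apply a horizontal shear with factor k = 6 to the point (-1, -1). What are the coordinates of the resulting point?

Shear matrix for horizontal shear with factor k = 6:
[[1, 6], [0, 1]]
Result: (-1, -1) → (-7, -1)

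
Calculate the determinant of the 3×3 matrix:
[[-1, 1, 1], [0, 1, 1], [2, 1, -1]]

Expansion along first row:
det = -1·det([[1,1],[1,-1]]) - 1·det([[0,1],[2,-1]]) + 1·det([[0,1],[2,1]])
    = -1·(1·-1 - 1·1) - 1·(0·-1 - 1·2) + 1·(0·1 - 1·2)
    = -1·-2 - 1·-2 + 1·-2
    = 2 + 2 + -2 = 2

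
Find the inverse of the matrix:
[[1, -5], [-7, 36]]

For [[a,b],[c,d]], inverse = (1/det)·[[d,-b],[-c,a]]
det = (1)(36) - (-5)(-7) = 36 - 35 = 1
Inverse = [[36, 5], [7, 1]]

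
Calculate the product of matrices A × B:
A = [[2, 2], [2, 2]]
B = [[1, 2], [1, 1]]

Matrix multiplication:
C[0][0] = 2×1 + 2×1 = 4
C[0][1] = 2×2 + 2×1 = 6
C[1][0] = 2×1 + 2×1 = 4
C[1][1] = 2×2 + 2×1 = 6
Result: [[4, 6], [4, 6]]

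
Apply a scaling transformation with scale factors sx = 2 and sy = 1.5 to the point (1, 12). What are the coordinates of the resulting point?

Scaling matrix:
[[2, 0], [0, 1.50]]
Result: (1 × 2, 12 × 1.5) = (2, 18)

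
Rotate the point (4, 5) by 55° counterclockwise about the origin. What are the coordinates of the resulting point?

Rotation matrix for 55°: [[cos 55°, -sin 55°], [sin 55°, cos 55°]] ≈ [[0.573576, -0.819152], [0.819152, 0.573576]]
[[0.573576, -0.819152], [0.819152, 0.573576]] × [4, 5]ᵀ ≈ [-1.8015, 6.1445]ᵀ
Result: (-1.8015, 6.1445)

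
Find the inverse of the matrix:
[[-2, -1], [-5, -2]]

For [[a,b],[c,d]], inverse = (1/det)·[[d,-b],[-c,a]]
det = (-2)(-2) - (-1)(-5) = 4 - 5 = -1
Inverse = (1/-1)·[[-2, 1], [5, -2]]
= [[2, -1], [-5, 2]]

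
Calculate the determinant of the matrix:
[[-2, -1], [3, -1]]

For a 2×2 matrix [[a, b], [c, d]], det = ad - bc
det = (-2)(-1) - (-1)(3) = 2 - -3 = 5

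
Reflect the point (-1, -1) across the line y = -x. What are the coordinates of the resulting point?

Reflection across line y = -x: (-1, -1) → (1, 1)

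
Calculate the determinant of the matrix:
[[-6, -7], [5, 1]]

For a 2×2 matrix [[a, b], [c, d]], det = ad - bc
det = (-6)(1) - (-7)(5) = -6 - -35 = 29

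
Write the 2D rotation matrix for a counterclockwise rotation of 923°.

Rotation matrix formula: [[cos θ, -sin θ], [sin θ, cos θ]]
For θ = 923°:
cos(923°) = -0.9205
sin(923°) = -0.3907
Result: [[-0.9205, 0.3907], [-0.3907, -0.9205]]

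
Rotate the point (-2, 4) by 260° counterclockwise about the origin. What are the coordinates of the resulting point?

Rotation matrix for 260°: [[cos 260°, -sin 260°], [sin 260°, cos 260°]] ≈ [[-0.173648, 0.984808], [-0.984808, -0.173648]]
[[-0.173648, 0.984808], [-0.984808, -0.173648]] × [-2, 4]ᵀ ≈ [4.2865, 1.2750]ᵀ
Result: (4.2865, 1.2750)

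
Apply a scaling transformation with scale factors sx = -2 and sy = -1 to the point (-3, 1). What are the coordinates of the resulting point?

Scaling matrix:
[[-2, 0], [0, -1]]
Result: (-3 × -2, 1 × -1) = (6, -1)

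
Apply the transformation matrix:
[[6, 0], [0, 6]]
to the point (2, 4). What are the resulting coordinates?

Matrix multiplication:
[[6, 0], [0, 6]] × [2, 4]ᵀ
= [(6)(2) + (0)(4), (0)(2) + (6)(4)]ᵀ
= [12, 24]ᵀ
Result: (12, 24)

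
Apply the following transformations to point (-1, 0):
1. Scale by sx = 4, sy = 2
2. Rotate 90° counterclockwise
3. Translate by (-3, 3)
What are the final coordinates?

Step 1: Scale → (-4, 0)
Step 2: Rotate 90° → (0, -4)
Step 3: Translate → (-3, -1)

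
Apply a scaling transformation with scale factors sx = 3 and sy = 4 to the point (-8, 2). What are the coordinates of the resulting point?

Scaling matrix:
[[3, 0], [0, 4]]
Result: (-8 × 3, 2 × 4) = (-24, 8)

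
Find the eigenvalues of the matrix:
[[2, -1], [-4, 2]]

Characteristic equation: det(A - λI) = 0
λ² - (trace)λ + (det) = 0
trace = 2 + 2 = 4, det = (2)(2) - (-1)(-4) = 0
λ² - (4)λ + (0) = 0
λ = (4 ± √((4)² - 4·(0))) / 2 = (4 ± √16) / 2
Solving: λ = 0, 4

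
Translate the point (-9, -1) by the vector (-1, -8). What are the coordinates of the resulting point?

Translation by (-1, -8) (homogeneous matrix [[1, 0, -1], [0, 1, -8], [0, 0, 1]]):
x' = -9 + -1 = -10
y' = -1 + -8 = -9
Result: (-10, -9)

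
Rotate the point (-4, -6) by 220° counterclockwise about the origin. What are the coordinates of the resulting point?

Rotation matrix for 220°: [[cos 220°, -sin 220°], [sin 220°, cos 220°]] ≈ [[-0.766044, 0.642788], [-0.642788, -0.766044]]
[[-0.766044, 0.642788], [-0.642788, -0.766044]] × [-4, -6]ᵀ ≈ [-0.7925, 7.1674]ᵀ
Result: (-0.7925, 7.1674)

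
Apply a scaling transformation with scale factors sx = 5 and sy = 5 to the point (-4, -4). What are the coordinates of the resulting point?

Scaling matrix:
[[5, 0], [0, 5]]
Result: (-4 × 5, -4 × 5) = (-20, -20)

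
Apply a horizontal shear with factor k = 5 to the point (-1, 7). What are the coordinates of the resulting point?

Shear matrix for horizontal shear with factor k = 5:
[[1, 5], [0, 1]]
Result: (-1, 7) → (34, 7)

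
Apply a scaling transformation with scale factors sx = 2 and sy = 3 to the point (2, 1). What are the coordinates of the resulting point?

Scaling matrix:
[[2, 0], [0, 3]]
Result: (2 × 2, 1 × 3) = (4, 3)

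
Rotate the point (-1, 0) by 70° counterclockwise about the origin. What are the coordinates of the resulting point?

Rotation matrix for 70°: [[cos 70°, -sin 70°], [sin 70°, cos 70°]] ≈ [[0.342020, -0.939693], [0.939693, 0.342020]]
[[0.342020, -0.939693], [0.939693, 0.342020]] × [-1, 0]ᵀ ≈ [-0.3420, -0.9397]ᵀ
Result: (-0.3420, -0.9397)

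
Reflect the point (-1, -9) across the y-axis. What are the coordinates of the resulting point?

Reflection across y-axis: (-1, -9) → (1, -9)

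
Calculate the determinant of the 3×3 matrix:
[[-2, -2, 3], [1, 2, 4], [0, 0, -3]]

Expansion along first row:
det = -2·det([[2,4],[0,-3]]) - -2·det([[1,4],[0,-3]]) + 3·det([[1,2],[0,0]])
    = -2·(2·-3 - 4·0) - -2·(1·-3 - 4·0) + 3·(1·0 - 2·0)
    = -2·-6 - -2·-3 + 3·0
    = 12 + -6 + 0 = 6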